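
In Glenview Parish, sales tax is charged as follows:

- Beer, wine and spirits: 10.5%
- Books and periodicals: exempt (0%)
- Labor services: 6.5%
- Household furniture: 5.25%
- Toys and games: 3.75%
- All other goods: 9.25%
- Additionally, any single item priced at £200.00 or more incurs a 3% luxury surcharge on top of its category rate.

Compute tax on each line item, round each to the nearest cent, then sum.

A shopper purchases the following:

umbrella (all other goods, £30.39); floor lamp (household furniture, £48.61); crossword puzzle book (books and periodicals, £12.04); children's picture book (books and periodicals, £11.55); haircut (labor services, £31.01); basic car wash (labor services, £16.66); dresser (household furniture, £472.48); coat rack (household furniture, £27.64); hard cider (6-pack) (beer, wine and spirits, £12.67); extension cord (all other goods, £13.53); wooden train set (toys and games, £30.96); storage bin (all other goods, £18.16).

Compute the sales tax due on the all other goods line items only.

Umbrella £30.39: all other goods → 9.25% → £2.81
Extension cord £13.53: all other goods → 9.25% → £1.25
Storage bin £18.16: all other goods → 9.25% → £1.68
Tax on all other goods = £2.81 + £1.25 + £1.68 = £5.74

£5.74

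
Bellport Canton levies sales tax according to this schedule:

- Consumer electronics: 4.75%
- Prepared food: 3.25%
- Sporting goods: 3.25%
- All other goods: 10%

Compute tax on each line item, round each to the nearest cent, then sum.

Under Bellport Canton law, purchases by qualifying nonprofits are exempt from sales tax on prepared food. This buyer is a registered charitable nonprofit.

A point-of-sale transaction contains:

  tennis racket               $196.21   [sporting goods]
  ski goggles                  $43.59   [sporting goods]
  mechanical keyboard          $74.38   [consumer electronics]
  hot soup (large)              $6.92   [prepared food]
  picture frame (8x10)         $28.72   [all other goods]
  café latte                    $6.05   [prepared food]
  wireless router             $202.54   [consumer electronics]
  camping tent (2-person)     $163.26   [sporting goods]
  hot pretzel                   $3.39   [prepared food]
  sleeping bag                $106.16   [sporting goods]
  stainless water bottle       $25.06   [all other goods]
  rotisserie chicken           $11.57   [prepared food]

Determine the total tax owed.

Tennis racket $196.21: sporting goods → 3.25% → $6.38
Ski goggles $43.59: sporting goods → 3.25% → $1.42
Mechanical keyboard $74.38: consumer electronics → 4.75% → $3.53
Hot soup (large) $6.92: prepared food, buyer-exempt → 0% → $0.00
Picture frame (8x10) $28.72: all other goods → 10% → $2.87
Café latte $6.05: prepared food, buyer-exempt → 0% → $0.00
Wireless router $202.54: consumer electronics → 4.75% → $9.62
Camping tent (2-person) $163.26: sporting goods → 3.25% → $5.31
Hot pretzel $3.39: prepared food, buyer-exempt → 0% → $0.00
Sleeping bag $106.16: sporting goods → 3.25% → $3.45
Stainless water bottle $25.06: all other goods → 10% → $2.51
Rotisserie chicken $11.57: prepared food, buyer-exempt → 0% → $0.00
Total tax = $6.38 + $1.42 + $3.53 + $2.87 + $9.62 + $5.31 + $3.45 + $2.51 = $35.09

$35.09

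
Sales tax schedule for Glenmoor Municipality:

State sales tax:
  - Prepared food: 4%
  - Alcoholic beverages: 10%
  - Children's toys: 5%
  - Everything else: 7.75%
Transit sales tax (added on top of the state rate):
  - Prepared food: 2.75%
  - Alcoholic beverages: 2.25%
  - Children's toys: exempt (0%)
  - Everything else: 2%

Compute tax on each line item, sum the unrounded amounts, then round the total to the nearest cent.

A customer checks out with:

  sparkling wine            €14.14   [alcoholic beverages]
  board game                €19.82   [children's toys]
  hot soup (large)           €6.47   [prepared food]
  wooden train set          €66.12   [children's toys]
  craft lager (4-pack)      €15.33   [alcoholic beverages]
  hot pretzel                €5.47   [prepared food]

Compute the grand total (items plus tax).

Sparkling wine €14.14: alcoholic beverages → 10% + 2.25% transit = 12.25% → €1.73215
Board game €19.82: children's toys → 5% + 0% transit = 5% → €0.991
Hot soup (large) €6.47: prepared food → 4% + 2.75% transit = 6.75% → €0.436725
Wooden train set €66.12: children's toys → 5% + 0% transit = 5% → €3.306
Craft lager (4-pack) €15.33: alcoholic beverages → 10% + 2.25% transit = 12.25% → €1.877925
Hot pretzel €5.47: prepared food → 4% + 2.75% transit = 6.75% → €0.369225
Subtotal = €127.35; unrounded tax = €8.713025 → €8.71; total due = €136.06

€136.06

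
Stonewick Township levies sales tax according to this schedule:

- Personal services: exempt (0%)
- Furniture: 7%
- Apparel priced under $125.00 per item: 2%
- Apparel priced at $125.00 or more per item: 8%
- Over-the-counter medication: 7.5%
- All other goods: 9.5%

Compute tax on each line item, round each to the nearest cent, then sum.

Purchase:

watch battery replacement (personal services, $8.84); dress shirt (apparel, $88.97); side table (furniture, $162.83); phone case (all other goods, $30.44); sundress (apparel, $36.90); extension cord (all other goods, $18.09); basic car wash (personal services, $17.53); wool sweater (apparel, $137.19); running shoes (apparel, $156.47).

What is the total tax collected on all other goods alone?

$4.61

Phone case $30.44: all other goods → 9.5% → $2.89
Extension cord $18.09: all other goods → 9.5% → $1.72
Tax on all other goods = $2.89 + $1.72 = $4.61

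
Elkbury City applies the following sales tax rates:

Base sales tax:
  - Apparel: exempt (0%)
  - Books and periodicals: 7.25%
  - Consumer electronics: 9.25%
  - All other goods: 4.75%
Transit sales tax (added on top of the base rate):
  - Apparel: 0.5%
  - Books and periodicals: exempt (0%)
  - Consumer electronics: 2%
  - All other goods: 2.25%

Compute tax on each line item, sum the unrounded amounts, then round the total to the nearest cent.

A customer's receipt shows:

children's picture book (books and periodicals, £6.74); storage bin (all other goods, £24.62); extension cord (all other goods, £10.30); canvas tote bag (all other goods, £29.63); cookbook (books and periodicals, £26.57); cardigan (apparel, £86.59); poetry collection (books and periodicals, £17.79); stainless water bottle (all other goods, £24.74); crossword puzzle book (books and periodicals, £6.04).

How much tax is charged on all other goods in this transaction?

Storage bin £24.62: all other goods → 4.75% + 2.25% transit = 7% → £1.7234
Extension cord £10.30: all other goods → 4.75% + 2.25% transit = 7% → £0.721
Canvas tote bag £29.63: all other goods → 4.75% + 2.25% transit = 7% → £2.0741
Stainless water bottle £24.74: all other goods → 4.75% + 2.25% transit = 7% → £1.7318
Tax on all other goods: unrounded sum = £6.2503 → £6.25

£6.25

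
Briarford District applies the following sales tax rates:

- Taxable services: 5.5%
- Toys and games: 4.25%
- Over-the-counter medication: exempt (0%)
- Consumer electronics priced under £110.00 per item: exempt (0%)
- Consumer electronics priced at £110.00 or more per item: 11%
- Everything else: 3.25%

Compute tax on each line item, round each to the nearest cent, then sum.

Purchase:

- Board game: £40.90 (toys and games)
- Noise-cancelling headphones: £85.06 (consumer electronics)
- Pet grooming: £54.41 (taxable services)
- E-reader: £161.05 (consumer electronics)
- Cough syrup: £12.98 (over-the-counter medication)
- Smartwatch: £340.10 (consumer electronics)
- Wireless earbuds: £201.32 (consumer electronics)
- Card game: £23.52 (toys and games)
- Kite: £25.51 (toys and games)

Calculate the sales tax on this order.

Board game £40.90: toys and games → 4.25% → £1.74
Noise-cancelling headphones £85.06: consumer electronics, under £110.00 → 0% → £0.00
Pet grooming £54.41: taxable services → 5.5% → £2.99
E-reader £161.05: consumer electronics, £110.00 or more → 11% → £17.72
Cough syrup £12.98: over-the-counter medication → 0% → £0.00
Smartwatch £340.10: consumer electronics, £110.00 or more → 11% → £37.41
Wireless earbuds £201.32: consumer electronics, £110.00 or more → 11% → £22.15
Card game £23.52: toys and games → 4.25% → £1.00
Kite £25.51: toys and games → 4.25% → £1.08
Total tax = £1.74 + £2.99 + £17.72 + £37.41 + £22.15 + £1.00 + £1.08 = £84.09

£84.09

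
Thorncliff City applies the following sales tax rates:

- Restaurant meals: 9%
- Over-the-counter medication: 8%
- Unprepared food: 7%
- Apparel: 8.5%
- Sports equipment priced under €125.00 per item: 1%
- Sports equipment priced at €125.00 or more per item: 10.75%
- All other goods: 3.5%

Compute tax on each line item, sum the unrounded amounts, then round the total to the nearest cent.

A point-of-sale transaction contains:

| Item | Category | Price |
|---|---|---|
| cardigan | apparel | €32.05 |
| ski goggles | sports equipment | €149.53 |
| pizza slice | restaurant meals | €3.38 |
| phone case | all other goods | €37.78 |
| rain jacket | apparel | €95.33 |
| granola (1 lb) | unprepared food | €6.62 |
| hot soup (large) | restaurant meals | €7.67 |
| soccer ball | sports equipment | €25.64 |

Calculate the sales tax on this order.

€29.94

Cardigan €32.05: apparel → 8.5% → €2.72425
Ski goggles €149.53: sports equipment, €125.00 or more → 10.75% → €16.074475
Pizza slice €3.38: restaurant meals → 9% → €0.3042
Phone case €37.78: all other goods → 3.5% → €1.3223
Rain jacket €95.33: apparel → 8.5% → €8.10305
Granola (1 lb) €6.62: unprepared food → 7% → €0.4634
Hot soup (large) €7.67: restaurant meals → 9% → €0.6903
Soccer ball €25.64: sports equipment, under €125.00 → 1% → €0.2564
Unrounded tax sum = €29.938375 → €29.94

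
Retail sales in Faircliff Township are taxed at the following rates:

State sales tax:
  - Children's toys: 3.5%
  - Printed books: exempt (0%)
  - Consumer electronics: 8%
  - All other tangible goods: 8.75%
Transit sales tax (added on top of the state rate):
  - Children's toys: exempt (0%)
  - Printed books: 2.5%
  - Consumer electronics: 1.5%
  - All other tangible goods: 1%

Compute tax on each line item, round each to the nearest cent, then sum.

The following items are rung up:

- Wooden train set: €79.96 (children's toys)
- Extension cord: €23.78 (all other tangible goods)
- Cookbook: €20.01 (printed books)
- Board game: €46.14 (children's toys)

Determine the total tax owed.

€7.23

Wooden train set €79.96: children's toys → 3.5% + 0% transit = 3.5% → €2.80
Extension cord €23.78: all other tangible goods → 8.75% + 1% transit = 9.75% → €2.32
Cookbook €20.01: printed books → 0% + 2.5% transit = 2.5% → €0.50
Board game €46.14: children's toys → 3.5% + 0% transit = 3.5% → €1.61
Total tax = €2.80 + €2.32 + €0.50 + €1.61 = €7.23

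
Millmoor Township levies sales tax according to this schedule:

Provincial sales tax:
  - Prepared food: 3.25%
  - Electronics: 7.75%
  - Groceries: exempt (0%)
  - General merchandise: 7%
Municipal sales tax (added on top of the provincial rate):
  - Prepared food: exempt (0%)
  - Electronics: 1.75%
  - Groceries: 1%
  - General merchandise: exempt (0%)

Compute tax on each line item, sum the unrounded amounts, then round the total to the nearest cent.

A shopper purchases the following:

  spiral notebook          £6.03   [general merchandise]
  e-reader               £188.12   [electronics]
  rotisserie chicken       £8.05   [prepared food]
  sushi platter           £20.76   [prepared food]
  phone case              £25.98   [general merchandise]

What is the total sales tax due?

Spiral notebook £6.03: general merchandise → 7% + 0% municipal = 7% → £0.4221
E-reader £188.12: electronics → 7.75% + 1.75% municipal = 9.5% → £17.8714
Rotisserie chicken £8.05: prepared food → 3.25% + 0% municipal = 3.25% → £0.261625
Sushi platter £20.76: prepared food → 3.25% + 0% municipal = 3.25% → £0.6747
Phone case £25.98: general merchandise → 7% + 0% municipal = 7% → £1.8186
Unrounded tax sum = £21.048425 → £21.05

£21.05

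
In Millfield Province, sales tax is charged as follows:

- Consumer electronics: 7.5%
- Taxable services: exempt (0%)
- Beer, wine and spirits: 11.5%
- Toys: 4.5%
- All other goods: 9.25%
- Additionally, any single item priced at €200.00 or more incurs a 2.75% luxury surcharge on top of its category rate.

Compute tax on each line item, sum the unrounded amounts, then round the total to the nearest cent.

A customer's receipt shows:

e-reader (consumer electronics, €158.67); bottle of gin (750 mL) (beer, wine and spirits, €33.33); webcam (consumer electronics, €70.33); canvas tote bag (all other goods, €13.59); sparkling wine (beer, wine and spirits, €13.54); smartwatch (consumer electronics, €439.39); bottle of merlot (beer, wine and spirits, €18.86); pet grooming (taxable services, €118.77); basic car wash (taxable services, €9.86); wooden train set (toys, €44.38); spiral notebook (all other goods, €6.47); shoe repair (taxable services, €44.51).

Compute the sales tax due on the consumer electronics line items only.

€62.21

E-reader €158.67: consumer electronics → 7.5% → €11.90025
Webcam €70.33: consumer electronics → 7.5% → €5.27475
Smartwatch €439.39: consumer electronics → 7.5% + 2.75% surcharge = 10.25% → €45.037475
Tax on consumer electronics: unrounded sum = €62.212475 → €62.21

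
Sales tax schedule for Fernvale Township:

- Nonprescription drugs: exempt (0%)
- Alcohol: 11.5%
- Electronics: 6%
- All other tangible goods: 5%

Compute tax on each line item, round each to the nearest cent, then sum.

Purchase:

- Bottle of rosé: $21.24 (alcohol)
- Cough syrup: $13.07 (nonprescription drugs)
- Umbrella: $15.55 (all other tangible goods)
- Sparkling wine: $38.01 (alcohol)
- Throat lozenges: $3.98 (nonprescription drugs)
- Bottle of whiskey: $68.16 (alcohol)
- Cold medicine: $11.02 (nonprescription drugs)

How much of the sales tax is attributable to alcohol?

$14.65

Bottle of rosé $21.24: alcohol → 11.5% → $2.44
Sparkling wine $38.01: alcohol → 11.5% → $4.37
Bottle of whiskey $68.16: alcohol → 11.5% → $7.84
Tax on alcohol = $2.44 + $4.37 + $7.84 = $14.65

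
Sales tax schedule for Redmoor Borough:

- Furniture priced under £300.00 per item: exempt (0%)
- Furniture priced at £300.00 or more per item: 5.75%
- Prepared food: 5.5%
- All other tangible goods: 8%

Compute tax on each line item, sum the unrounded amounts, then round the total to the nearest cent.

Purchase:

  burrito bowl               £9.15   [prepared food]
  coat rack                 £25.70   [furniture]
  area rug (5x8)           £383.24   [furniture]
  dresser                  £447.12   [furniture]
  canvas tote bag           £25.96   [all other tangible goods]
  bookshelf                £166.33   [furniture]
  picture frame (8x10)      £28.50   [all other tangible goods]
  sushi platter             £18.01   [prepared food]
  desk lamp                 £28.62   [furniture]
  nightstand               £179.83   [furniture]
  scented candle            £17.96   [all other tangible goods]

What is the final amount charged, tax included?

Burrito bowl £9.15: prepared food → 5.5% → £0.50325
Coat rack £25.70: furniture, under £300.00 → 0% → £0.00
Area rug (5x8) £383.24: furniture, £300.00 or more → 5.75% → £22.0363
Dresser £447.12: furniture, £300.00 or more → 5.75% → £25.7094
Canvas tote bag £25.96: all other tangible goods → 8% → £2.0768
Bookshelf £166.33: furniture, under £300.00 → 0% → £0.00
Picture frame (8x10) £28.50: all other tangible goods → 8% → £2.28
Sushi platter £18.01: prepared food → 5.5% → £0.99055
Desk lamp £28.62: furniture, under £300.00 → 0% → £0.00
Nightstand £179.83: furniture, under £300.00 → 0% → £0.00
Scented candle £17.96: all other tangible goods → 8% → £1.4368
Subtotal = £1330.42; unrounded tax = £55.0331 → £55.03; total due = £1385.45

£1385.45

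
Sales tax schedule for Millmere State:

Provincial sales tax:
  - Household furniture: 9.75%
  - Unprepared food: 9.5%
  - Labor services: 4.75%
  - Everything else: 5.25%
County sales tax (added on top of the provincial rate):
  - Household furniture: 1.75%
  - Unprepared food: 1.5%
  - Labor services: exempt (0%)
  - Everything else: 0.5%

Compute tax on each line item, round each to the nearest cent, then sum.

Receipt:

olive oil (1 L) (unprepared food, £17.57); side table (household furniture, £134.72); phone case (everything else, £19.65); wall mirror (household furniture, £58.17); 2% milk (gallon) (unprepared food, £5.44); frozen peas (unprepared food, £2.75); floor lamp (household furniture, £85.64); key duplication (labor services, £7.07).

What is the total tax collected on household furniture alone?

£32.03

Side table £134.72: household furniture → 9.75% + 1.75% county = 11.5% → £15.49
Wall mirror £58.17: household furniture → 9.75% + 1.75% county = 11.5% → £6.69
Floor lamp £85.64: household furniture → 9.75% + 1.75% county = 11.5% → £9.85
Tax on household furniture = £15.49 + £6.69 + £9.85 = £32.03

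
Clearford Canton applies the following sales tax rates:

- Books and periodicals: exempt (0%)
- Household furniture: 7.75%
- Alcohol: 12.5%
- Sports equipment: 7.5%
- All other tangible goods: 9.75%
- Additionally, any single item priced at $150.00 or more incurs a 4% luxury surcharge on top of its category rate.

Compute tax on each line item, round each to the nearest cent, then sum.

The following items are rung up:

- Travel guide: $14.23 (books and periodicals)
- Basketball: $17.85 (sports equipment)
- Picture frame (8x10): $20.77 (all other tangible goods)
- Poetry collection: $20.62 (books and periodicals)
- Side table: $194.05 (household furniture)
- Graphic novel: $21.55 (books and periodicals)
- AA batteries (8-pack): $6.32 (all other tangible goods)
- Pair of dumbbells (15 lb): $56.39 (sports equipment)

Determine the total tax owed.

$31.02

Travel guide $14.23: books and periodicals → 0% → $0.00
Basketball $17.85: sports equipment → 7.5% → $1.34
Picture frame (8x10) $20.77: all other tangible goods → 9.75% → $2.03
Poetry collection $20.62: books and periodicals → 0% → $0.00
Side table $194.05: household furniture → 7.75% + 4% surcharge = 11.75% → $22.80
Graphic novel $21.55: books and periodicals → 0% → $0.00
AA batteries (8-pack) $6.32: all other tangible goods → 9.75% → $0.62
Pair of dumbbells (15 lb) $56.39: sports equipment → 7.5% → $4.23
Total tax = $1.34 + $2.03 + $22.80 + $0.62 + $4.23 = $31.02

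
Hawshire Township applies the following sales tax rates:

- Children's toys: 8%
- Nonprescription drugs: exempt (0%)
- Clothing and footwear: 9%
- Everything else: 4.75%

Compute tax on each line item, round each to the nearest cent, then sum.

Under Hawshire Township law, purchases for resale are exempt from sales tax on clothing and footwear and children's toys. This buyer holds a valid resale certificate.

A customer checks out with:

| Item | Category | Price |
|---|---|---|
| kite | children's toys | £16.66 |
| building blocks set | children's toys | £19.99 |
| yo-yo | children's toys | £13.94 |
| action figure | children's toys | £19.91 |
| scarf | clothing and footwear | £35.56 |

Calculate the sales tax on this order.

Kite £16.66: children's toys, buyer-exempt → 0% → £0.00
Building blocks set £19.99: children's toys, buyer-exempt → 0% → £0.00
Yo-yo £13.94: children's toys, buyer-exempt → 0% → £0.00
Action figure £19.91: children's toys, buyer-exempt → 0% → £0.00
Scarf £35.56: clothing and footwear, buyer-exempt → 0% → £0.00
Total tax = £0.00

£0.00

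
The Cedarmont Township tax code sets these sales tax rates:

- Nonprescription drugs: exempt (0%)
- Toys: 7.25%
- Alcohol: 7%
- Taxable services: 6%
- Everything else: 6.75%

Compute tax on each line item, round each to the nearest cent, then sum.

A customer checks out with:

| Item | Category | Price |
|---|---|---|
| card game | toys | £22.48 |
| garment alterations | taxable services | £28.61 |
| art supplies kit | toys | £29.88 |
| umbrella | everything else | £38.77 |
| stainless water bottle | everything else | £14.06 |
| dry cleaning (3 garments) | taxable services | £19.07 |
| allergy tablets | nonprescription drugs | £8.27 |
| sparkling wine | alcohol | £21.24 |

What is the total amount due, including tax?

Card game £22.48: toys → 7.25% → £1.63
Garment alterations £28.61: taxable services → 6% → £1.72
Art supplies kit £29.88: toys → 7.25% → £2.17
Umbrella £38.77: everything else → 6.75% → £2.62
Stainless water bottle £14.06: everything else → 6.75% → £0.95
Dry cleaning (3 garments) £19.07: taxable services → 6% → £1.14
Allergy tablets £8.27: nonprescription drugs → 0% → £0.00
Sparkling wine £21.24: alcohol → 7% → £1.49
Subtotal = £182.38; tax = £11.72; total due = £194.10

£194.10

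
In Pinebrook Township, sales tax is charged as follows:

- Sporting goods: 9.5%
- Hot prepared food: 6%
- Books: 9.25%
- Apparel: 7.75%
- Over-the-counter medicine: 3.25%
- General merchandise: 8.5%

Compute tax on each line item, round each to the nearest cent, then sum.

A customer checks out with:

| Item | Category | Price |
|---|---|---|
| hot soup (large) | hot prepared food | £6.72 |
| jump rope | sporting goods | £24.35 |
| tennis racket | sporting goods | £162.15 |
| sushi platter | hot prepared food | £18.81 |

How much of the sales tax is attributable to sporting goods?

£17.71

Jump rope £24.35: sporting goods → 9.5% → £2.31
Tennis racket £162.15: sporting goods → 9.5% → £15.40
Tax on sporting goods = £2.31 + £15.40 = £17.71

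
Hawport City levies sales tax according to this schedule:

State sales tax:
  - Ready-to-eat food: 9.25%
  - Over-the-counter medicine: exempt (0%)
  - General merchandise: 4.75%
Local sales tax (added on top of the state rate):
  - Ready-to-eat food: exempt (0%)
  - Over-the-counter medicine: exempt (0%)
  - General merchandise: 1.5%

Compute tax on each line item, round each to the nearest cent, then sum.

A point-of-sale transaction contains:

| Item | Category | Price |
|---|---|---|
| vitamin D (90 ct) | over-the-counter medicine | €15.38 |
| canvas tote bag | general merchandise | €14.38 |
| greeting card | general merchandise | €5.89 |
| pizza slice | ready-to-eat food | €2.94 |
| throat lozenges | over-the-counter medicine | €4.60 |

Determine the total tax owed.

Vitamin D (90 ct) €15.38: over-the-counter medicine → 0% + 0% local = 0% → €0.00
Canvas tote bag €14.38: general merchandise → 4.75% + 1.5% local = 6.25% → €0.90
Greeting card €5.89: general merchandise → 4.75% + 1.5% local = 6.25% → €0.37
Pizza slice €2.94: ready-to-eat food → 9.25% + 0% local = 9.25% → €0.27
Throat lozenges €4.60: over-the-counter medicine → 0% + 0% local = 0% → €0.00
Total tax = €0.90 + €0.37 + €0.27 = €1.54

€1.54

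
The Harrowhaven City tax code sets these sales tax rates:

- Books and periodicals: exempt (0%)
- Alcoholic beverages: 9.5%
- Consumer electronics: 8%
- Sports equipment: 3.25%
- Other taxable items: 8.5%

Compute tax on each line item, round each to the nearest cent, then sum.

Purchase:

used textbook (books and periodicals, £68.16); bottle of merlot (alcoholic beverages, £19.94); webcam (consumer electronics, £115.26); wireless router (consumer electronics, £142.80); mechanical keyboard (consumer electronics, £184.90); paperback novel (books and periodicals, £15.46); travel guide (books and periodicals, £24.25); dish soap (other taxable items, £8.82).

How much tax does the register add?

£38.07

Used textbook £68.16: books and periodicals → 0% → £0.00
Bottle of merlot £19.94: alcoholic beverages → 9.5% → £1.89
Webcam £115.26: consumer electronics → 8% → £9.22
Wireless router £142.80: consumer electronics → 8% → £11.42
Mechanical keyboard £184.90: consumer electronics → 8% → £14.79
Paperback novel £15.46: books and periodicals → 0% → £0.00
Travel guide £24.25: books and periodicals → 0% → £0.00
Dish soap £8.82: other taxable items → 8.5% → £0.75
Total tax = £1.89 + £9.22 + £11.42 + £14.79 + £0.75 = £38.07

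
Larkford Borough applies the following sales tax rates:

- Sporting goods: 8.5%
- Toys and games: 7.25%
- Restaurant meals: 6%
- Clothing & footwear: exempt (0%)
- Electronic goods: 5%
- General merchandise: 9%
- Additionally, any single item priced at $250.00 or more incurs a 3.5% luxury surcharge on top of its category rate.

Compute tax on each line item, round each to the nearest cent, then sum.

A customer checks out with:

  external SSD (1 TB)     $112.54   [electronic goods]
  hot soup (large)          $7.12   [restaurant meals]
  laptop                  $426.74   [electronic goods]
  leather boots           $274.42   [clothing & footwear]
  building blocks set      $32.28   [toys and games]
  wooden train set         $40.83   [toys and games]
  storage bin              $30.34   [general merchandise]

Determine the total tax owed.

$59.96

External SSD (1 TB) $112.54: electronic goods → 5% → $5.63
Hot soup (large) $7.12: restaurant meals → 6% → $0.43
Laptop $426.74: electronic goods → 5% + 3.5% surcharge = 8.5% → $36.27
Leather boots $274.42: clothing & footwear → 0% + 3.5% surcharge = 3.5% → $9.60
Building blocks set $32.28: toys and games → 7.25% → $2.34
Wooden train set $40.83: toys and games → 7.25% → $2.96
Storage bin $30.34: general merchandise → 9% → $2.73
Total tax = $5.63 + $0.43 + $36.27 + $9.60 + $2.34 + $2.96 + $2.73 = $59.96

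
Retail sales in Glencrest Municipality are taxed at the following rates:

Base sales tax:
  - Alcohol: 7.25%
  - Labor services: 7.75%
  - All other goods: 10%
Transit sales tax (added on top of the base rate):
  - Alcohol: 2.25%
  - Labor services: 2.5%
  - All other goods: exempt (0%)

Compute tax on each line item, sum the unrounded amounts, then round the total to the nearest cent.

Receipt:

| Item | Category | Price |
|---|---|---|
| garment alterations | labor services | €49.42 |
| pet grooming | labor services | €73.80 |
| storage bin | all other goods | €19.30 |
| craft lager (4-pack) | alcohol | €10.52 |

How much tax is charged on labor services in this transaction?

Garment alterations €49.42: labor services → 7.75% + 2.5% transit = 10.25% → €5.06555
Pet grooming €73.80: labor services → 7.75% + 2.5% transit = 10.25% → €7.5645
Tax on labor services: unrounded sum = €12.63005 → €12.63

€12.63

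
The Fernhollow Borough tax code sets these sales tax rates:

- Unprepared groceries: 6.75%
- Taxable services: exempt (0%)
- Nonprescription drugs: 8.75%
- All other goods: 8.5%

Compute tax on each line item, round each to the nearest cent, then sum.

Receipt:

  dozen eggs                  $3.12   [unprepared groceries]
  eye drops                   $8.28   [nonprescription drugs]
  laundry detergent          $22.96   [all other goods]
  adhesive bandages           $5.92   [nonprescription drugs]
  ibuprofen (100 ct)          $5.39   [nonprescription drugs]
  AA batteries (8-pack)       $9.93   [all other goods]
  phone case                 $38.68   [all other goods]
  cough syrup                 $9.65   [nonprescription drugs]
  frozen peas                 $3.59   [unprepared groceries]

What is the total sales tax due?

$9.08

Dozen eggs $3.12: unprepared groceries → 6.75% → $0.21
Eye drops $8.28: nonprescription drugs → 8.75% → $0.72
Laundry detergent $22.96: all other goods → 8.5% → $1.95
Adhesive bandages $5.92: nonprescription drugs → 8.75% → $0.52
Ibuprofen (100 ct) $5.39: nonprescription drugs → 8.75% → $0.47
AA batteries (8-pack) $9.93: all other goods → 8.5% → $0.84
Phone case $38.68: all other goods → 8.5% → $3.29
Cough syrup $9.65: nonprescription drugs → 8.75% → $0.84
Frozen peas $3.59: unprepared groceries → 6.75% → $0.24
Total tax = $0.21 + $0.72 + $1.95 + $0.52 + $0.47 + $0.84 + $3.29 + $0.84 + $0.24 = $9.08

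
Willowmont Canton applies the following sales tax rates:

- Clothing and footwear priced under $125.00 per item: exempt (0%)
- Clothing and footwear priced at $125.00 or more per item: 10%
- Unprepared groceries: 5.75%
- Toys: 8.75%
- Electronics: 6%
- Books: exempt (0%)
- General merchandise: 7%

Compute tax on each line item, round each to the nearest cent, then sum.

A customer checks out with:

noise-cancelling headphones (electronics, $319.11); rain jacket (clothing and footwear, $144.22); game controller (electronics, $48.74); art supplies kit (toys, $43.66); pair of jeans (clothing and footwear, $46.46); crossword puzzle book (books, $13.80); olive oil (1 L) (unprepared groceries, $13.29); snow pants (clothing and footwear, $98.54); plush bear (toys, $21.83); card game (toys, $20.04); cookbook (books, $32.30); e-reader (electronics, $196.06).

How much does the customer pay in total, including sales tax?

Noise-cancelling headphones $319.11: electronics → 6% → $19.15
Rain jacket $144.22: clothing and footwear, $125.00 or more → 10% → $14.42
Game controller $48.74: electronics → 6% → $2.92
Art supplies kit $43.66: toys → 8.75% → $3.82
Pair of jeans $46.46: clothing and footwear, under $125.00 → 0% → $0.00
Crossword puzzle book $13.80: books → 0% → $0.00
Olive oil (1 L) $13.29: unprepared groceries → 5.75% → $0.76
Snow pants $98.54: clothing and footwear, under $125.00 → 0% → $0.00
Plush bear $21.83: toys → 8.75% → $1.91
Card game $20.04: toys → 8.75% → $1.75
Cookbook $32.30: books → 0% → $0.00
E-reader $196.06: electronics → 6% → $11.76
Subtotal = $998.05; tax = $56.49; total due = $1054.54

$1054.54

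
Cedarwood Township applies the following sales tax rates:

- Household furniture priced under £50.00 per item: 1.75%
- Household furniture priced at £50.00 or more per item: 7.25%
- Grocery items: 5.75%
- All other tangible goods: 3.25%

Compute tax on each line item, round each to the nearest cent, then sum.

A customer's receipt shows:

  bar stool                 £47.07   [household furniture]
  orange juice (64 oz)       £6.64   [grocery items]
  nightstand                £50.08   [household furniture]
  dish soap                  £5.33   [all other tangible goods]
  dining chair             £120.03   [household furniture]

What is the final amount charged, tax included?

Bar stool £47.07: household furniture, under £50.00 → 1.75% → £0.82
Orange juice (64 oz) £6.64: grocery items → 5.75% → £0.38
Nightstand £50.08: household furniture, £50.00 or more → 7.25% → £3.63
Dish soap £5.33: all other tangible goods → 3.25% → £0.17
Dining chair £120.03: household furniture, £50.00 or more → 7.25% → £8.70
Subtotal = £229.15; tax = £13.70; total due = £242.85

£242.85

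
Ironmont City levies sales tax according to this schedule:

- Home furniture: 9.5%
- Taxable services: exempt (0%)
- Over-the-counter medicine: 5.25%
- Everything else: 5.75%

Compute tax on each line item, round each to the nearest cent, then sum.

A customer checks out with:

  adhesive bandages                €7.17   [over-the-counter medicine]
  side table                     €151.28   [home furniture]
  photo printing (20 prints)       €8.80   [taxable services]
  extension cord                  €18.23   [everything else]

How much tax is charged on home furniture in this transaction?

€14.37

Side table €151.28: home furniture → 9.5% → €14.37
Tax on home furniture = €14.37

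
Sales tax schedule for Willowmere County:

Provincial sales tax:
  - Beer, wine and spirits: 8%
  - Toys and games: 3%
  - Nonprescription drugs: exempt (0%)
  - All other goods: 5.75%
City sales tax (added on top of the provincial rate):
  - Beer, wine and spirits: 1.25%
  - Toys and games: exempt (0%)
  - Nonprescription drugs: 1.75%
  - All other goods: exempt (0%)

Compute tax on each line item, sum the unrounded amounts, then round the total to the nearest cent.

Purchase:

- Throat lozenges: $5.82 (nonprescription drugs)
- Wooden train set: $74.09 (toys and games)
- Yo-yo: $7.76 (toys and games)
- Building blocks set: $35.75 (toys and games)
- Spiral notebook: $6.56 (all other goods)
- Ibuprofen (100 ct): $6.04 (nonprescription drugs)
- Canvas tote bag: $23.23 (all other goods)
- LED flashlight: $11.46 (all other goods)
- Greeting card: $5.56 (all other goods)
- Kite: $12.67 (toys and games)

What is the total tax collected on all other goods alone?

Spiral notebook $6.56: all other goods → 5.75% + 0% city = 5.75% → $0.3772
Canvas tote bag $23.23: all other goods → 5.75% + 0% city = 5.75% → $1.335725
LED flashlight $11.46: all other goods → 5.75% + 0% city = 5.75% → $0.65895
Greeting card $5.56: all other goods → 5.75% + 0% city = 5.75% → $0.3197
Tax on all other goods: unrounded sum = $2.691575 → $2.69

$2.69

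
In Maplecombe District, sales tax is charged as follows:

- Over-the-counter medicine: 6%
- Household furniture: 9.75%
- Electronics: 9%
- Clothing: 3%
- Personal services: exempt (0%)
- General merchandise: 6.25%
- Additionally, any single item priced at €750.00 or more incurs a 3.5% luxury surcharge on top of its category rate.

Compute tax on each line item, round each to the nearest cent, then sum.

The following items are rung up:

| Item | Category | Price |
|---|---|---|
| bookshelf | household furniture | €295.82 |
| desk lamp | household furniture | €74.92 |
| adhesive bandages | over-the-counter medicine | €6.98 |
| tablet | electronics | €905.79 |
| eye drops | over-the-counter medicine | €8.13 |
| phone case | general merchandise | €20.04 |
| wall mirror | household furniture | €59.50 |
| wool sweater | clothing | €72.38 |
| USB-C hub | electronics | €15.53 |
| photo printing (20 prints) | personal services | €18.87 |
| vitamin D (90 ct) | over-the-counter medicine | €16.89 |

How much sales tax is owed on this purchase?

€161.90

Bookshelf €295.82: household furniture → 9.75% → €28.84
Desk lamp €74.92: household furniture → 9.75% → €7.30
Adhesive bandages €6.98: over-the-counter medicine → 6% → €0.42
Tablet €905.79: electronics → 9% + 3.5% surcharge = 12.5% → €113.22
Eye drops €8.13: over-the-counter medicine → 6% → €0.49
Phone case €20.04: general merchandise → 6.25% → €1.25
Wall mirror €59.50: household furniture → 9.75% → €5.80
Wool sweater €72.38: clothing → 3% → €2.17
USB-C hub €15.53: electronics → 9% → €1.40
Photo printing (20 prints) €18.87: personal services → 0% → €0.00
Vitamin D (90 ct) €16.89: over-the-counter medicine → 6% → €1.01
Total tax = €28.84 + €7.30 + €0.42 + €113.22 + €0.49 + €1.25 + €5.80 + €2.17 + €1.40 + €1.01 = €161.90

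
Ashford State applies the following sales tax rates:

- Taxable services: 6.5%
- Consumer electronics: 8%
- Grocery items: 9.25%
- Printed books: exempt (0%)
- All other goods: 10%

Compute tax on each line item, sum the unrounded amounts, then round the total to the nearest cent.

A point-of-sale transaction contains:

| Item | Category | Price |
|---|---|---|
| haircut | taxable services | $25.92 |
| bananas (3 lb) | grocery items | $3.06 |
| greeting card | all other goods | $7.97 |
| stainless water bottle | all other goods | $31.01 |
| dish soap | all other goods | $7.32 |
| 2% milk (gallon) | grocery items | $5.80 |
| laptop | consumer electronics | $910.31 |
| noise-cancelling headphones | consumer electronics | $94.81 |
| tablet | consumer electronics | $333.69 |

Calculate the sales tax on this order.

Haircut $25.92: taxable services → 6.5% → $1.6848
Bananas (3 lb) $3.06: grocery items → 9.25% → $0.28305
Greeting card $7.97: all other goods → 10% → $0.797
Stainless water bottle $31.01: all other goods → 10% → $3.101
Dish soap $7.32: all other goods → 10% → $0.732
2% milk (gallon) $5.80: grocery items → 9.25% → $0.5365
Laptop $910.31: consumer electronics → 8% → $72.8248
Noise-cancelling headphones $94.81: consumer electronics → 8% → $7.5848
Tablet $333.69: consumer electronics → 8% → $26.6952
Unrounded tax sum = $114.23915 → $114.24

$114.24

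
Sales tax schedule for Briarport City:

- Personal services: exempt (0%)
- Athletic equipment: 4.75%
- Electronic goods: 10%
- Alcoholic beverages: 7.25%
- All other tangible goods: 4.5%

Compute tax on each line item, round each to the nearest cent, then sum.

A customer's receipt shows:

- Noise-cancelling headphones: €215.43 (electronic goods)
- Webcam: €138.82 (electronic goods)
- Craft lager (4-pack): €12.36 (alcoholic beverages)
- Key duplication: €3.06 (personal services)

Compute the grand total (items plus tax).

€405.99

Noise-cancelling headphones €215.43: electronic goods → 10% → €21.54
Webcam €138.82: electronic goods → 10% → €13.88
Craft lager (4-pack) €12.36: alcoholic beverages → 7.25% → €0.90
Key duplication €3.06: personal services → 0% → €0.00
Subtotal = €369.67; tax = €36.32; total due = €405.99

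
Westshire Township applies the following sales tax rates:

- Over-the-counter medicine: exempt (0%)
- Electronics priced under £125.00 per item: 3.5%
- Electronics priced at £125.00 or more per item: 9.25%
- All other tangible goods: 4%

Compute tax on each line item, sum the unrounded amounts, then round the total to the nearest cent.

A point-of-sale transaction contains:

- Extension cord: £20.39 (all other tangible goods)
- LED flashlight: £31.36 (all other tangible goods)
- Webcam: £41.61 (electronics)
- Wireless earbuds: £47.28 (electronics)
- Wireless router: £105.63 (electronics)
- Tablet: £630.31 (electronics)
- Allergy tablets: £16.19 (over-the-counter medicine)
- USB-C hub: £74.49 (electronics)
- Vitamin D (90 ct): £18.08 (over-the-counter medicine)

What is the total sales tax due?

Extension cord £20.39: all other tangible goods → 4% → £0.8156
LED flashlight £31.36: all other tangible goods → 4% → £1.2544
Webcam £41.61: electronics, under £125.00 → 3.5% → £1.45635
Wireless earbuds £47.28: electronics, under £125.00 → 3.5% → £1.6548
Wireless router £105.63: electronics, under £125.00 → 3.5% → £3.69705
Tablet £630.31: electronics, £125.00 or more → 9.25% → £58.303675
Allergy tablets £16.19: over-the-counter medicine → 0% → £0.00
USB-C hub £74.49: electronics, under £125.00 → 3.5% → £2.60715
Vitamin D (90 ct) £18.08: over-the-counter medicine → 0% → £0.00
Unrounded tax sum = £69.789025 → £69.79

£69.79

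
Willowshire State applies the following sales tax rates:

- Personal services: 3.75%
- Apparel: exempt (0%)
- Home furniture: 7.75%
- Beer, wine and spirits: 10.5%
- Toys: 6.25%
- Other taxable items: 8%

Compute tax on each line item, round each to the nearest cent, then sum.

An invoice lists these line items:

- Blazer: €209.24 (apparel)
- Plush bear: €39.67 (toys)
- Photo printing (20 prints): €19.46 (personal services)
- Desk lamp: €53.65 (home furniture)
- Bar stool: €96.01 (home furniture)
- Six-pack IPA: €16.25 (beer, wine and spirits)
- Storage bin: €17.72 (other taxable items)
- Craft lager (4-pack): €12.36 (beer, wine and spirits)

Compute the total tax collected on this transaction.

€19.24

Blazer €209.24: apparel → 0% → €0.00
Plush bear €39.67: toys → 6.25% → €2.48
Photo printing (20 prints) €19.46: personal services → 3.75% → €0.73
Desk lamp €53.65: home furniture → 7.75% → €4.16
Bar stool €96.01: home furniture → 7.75% → €7.44
Six-pack IPA €16.25: beer, wine and spirits → 10.5% → €1.71
Storage bin €17.72: other taxable items → 8% → €1.42
Craft lager (4-pack) €12.36: beer, wine and spirits → 10.5% → €1.30
Total tax = €2.48 + €0.73 + €4.16 + €7.44 + €1.71 + €1.42 + €1.30 = €19.24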